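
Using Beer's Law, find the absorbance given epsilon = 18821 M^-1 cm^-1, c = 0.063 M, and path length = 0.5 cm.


A = epsilon * c * l
A = 18821 * 0.063 * 0.5
A = 592.8615

592.8615


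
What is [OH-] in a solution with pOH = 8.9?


[OH-] = 10^(-pOH)
[OH-] = 10^(-8.9)
[OH-] = 1.259e-09 M

1.259e-09 M


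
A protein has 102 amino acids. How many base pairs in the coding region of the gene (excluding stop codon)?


Each amino acid = 1 codon = 3 bp
bp = 102 * 3 = 306 bp

306 bp


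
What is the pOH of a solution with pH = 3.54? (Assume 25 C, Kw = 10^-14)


pOH = 14 - pH
pOH = 14 - 3.54
pOH = 10.46

10.46


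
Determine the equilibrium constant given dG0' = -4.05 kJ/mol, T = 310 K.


Keq = exp(-dG0 * 1000 / (R * T))
Keq = exp(-(-4.05) * 1000 / (8.314 * 310))
Keq = 4.8133

4.8133


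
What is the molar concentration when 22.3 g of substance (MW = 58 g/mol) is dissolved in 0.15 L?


C = (mass / MW) / volume
C = (22.3 / 58) / 0.15
C = 2.5632 M

2.5632 M


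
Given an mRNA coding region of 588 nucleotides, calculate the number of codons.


codons = nucleotides / 3
codons = 588 / 3 = 196

196


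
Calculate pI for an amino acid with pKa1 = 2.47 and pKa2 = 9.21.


pI = (pKa1 + pKa2) / 2
pI = (2.47 + 9.21) / 2
pI = 5.84

5.84


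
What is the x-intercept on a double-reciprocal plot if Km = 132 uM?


x-intercept = -1/Km
= -1/132
= -0.0076 1/uM

-0.0076 1/uM


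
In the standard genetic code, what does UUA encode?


Standard genetic code lookup.
Codon UUA -> Leu

Leu


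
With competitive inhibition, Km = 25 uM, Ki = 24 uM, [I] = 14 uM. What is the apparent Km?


Km_app = Km * (1 + [I]/Ki)
Km_app = 25 * (1 + 14/24)
Km_app = 39.5833 uM

39.5833 uM


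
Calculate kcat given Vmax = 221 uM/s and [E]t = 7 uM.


kcat = Vmax / [E]t
kcat = 221 / 7
kcat = 31.5714 s^-1

31.5714 s^-1


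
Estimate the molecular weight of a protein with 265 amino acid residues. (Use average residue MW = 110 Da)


MW = n_residues * 110 Da
MW = 265 * 110
MW = 29150 Da

29150 Da


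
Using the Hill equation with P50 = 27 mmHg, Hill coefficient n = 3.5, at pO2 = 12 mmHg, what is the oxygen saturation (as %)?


Y = pO2^n / (P50^n + pO2^n)
Y = 12^3.5 / (27^3.5 + 12^3.5)
Y = 5.53%

5.53%


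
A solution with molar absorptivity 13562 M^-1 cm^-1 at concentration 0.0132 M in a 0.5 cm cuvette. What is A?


A = epsilon * c * l
A = 13562 * 0.0132 * 0.5
A = 89.5092

89.5092


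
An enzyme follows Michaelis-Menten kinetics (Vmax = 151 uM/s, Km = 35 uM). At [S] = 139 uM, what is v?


v = Vmax * [S] / (Km + [S])
v = 151 * 139 / (35 + 139)
v = 120.6264 uM/s

120.6264 uM/s


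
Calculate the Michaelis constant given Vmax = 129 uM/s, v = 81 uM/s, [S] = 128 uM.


Km = [S] * (Vmax - v) / v
Km = 128 * (129 - 81) / 81
Km = 75.8519 uM

75.8519 uM


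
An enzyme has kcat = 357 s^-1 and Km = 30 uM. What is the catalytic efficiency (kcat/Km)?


Catalytic efficiency = kcat / Km
= 357 / 30
= 11.9 uM^-1*s^-1

11.9 uM^-1*s^-1


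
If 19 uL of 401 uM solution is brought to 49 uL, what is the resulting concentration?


C2 = C1 * V1 / V2
C2 = 401 * 19 / 49
C2 = 155.4898 uM

155.4898 uM


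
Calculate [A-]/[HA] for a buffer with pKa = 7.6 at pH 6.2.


[A-]/[HA] = 10^(pH - pKa)
= 10^(6.2 - 7.6)
= 0.0398

0.0398


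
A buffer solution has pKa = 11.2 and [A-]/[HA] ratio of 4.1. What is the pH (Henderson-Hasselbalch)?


pH = pKa + log10([A-]/[HA])
pH = 11.2 + log10(4.1)
pH = 11.8128

11.8128


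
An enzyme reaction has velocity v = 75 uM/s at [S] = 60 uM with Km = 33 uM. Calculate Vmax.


Vmax = v * (Km + [S]) / [S]
Vmax = 75 * (33 + 60) / 60
Vmax = 116.25 uM/s

116.25 uM/s


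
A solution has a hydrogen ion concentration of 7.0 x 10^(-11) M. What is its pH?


pH = -log10([H+])
pH = -log10(7.0 x 10^(-11))
pH = 10.1549

10.1549


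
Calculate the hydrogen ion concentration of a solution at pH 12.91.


[H+] = 10^(-pH)
[H+] = 10^(-12.91)
[H+] = 1.230e-13 M

1.230e-13 M


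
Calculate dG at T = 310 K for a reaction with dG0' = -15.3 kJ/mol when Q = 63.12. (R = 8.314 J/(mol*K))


dG = dG0' + RT * ln(Q) / 1000
dG = -15.3 + 8.314 * 310 * ln(63.12) / 1000
dG = -4.6168 kJ/mol

-4.6168 kJ/mol


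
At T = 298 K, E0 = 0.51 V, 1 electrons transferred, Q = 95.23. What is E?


E = E0 - (RT/nF) * ln(Q)
E = 0.51 - (8.314 * 298 / (1 * 96485)) * ln(95.23)
E = 0.393 V

0.393 V


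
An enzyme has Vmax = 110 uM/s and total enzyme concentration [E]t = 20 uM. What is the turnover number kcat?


kcat = Vmax / [E]t
kcat = 110 / 20
kcat = 5.5 s^-1

5.5 s^-1


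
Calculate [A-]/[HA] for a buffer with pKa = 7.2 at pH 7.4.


[A-]/[HA] = 10^(pH - pKa)
= 10^(7.4 - 7.2)
= 1.5849

1.5849


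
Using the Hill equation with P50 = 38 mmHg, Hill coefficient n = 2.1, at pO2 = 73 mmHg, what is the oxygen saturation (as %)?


Y = pO2^n / (P50^n + pO2^n)
Y = 73^2.1 / (38^2.1 + 73^2.1)
Y = 79.75%

79.75%


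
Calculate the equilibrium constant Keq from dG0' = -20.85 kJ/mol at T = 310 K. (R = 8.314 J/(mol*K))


Keq = exp(-dG0 * 1000 / (R * T))
Keq = exp(-(-20.85) * 1000 / (8.314 * 310))
Keq = 3260.8264

3260.8264


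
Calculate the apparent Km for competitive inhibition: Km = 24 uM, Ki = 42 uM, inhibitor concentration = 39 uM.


Km_app = Km * (1 + [I]/Ki)
Km_app = 24 * (1 + 39/42)
Km_app = 46.2857 uM

46.2857 uM


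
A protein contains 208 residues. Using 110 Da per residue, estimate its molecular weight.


MW = n_residues * 110 Da
MW = 208 * 110
MW = 22880 Da

22880 Da


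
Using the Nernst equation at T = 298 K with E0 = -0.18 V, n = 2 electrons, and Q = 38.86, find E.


E = E0 - (RT/nF) * ln(Q)
E = -0.18 - (8.314 * 298 / (2 * 96485)) * ln(38.86)
E = -0.227 V

-0.227 V


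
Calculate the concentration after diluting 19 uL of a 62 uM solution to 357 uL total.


C2 = C1 * V1 / V2
C2 = 62 * 19 / 357
C2 = 3.2997 uM

3.2997 uM


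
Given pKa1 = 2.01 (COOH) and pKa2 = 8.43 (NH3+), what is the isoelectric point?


pI = (pKa1 + pKa2) / 2
pI = (2.01 + 8.43) / 2
pI = 5.22

5.22


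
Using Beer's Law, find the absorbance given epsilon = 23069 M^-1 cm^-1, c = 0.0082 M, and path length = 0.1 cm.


A = epsilon * c * l
A = 23069 * 0.0082 * 0.1
A = 18.9166

18.9166


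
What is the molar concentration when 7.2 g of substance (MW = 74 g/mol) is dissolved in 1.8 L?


C = (mass / MW) / volume
C = (7.2 / 74) / 1.8
C = 0.0541 M

0.0541 M


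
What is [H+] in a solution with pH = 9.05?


[H+] = 10^(-pH)
[H+] = 10^(-9.05)
[H+] = 8.913e-10 M

8.913e-10 M


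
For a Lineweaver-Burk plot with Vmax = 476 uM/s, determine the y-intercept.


y-intercept = 1/Vmax
= 1/476
= 0.0021 s/uM

0.0021 s/uM


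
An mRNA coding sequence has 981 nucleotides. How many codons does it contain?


codons = nucleotides / 3
codons = 981 / 3 = 327

327


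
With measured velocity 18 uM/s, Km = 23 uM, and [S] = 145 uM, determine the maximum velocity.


Vmax = v * (Km + [S]) / [S]
Vmax = 18 * (23 + 145) / 145
Vmax = 20.8552 uM/s

20.8552 uM/s


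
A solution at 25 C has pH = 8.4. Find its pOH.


pOH = 14 - pH
pOH = 14 - 8.4
pOH = 5.6

5.6


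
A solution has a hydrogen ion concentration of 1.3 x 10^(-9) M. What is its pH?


pH = -log10([H+])
pH = -log10(1.3 x 10^(-9))
pH = 8.8861

8.8861


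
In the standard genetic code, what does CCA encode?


Standard genetic code lookup.
Codon CCA -> Pro

Pro


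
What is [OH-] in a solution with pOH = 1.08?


[OH-] = 10^(-pOH)
[OH-] = 10^(-1.08)
[OH-] = 0.0832 M

0.0832 M


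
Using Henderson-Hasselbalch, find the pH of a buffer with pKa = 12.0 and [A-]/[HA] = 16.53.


pH = pKa + log10([A-]/[HA])
pH = 12.0 + log10(16.53)
pH = 13.2183

13.2183


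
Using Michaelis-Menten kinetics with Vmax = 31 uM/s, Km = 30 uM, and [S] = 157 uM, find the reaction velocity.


v = Vmax * [S] / (Km + [S])
v = 31 * 157 / (30 + 157)
v = 26.0267 uM/s

26.0267 uM/s


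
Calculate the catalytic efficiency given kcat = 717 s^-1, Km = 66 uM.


Catalytic efficiency = kcat / Km
= 717 / 66
= 10.8636 uM^-1*s^-1

10.8636 uM^-1*s^-1


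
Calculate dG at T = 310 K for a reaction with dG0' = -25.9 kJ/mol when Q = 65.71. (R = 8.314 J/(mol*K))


dG = dG0' + RT * ln(Q) / 1000
dG = -25.9 + 8.314 * 310 * ln(65.71) / 1000
dG = -15.1132 kJ/mol

-15.1132 kJ/mol


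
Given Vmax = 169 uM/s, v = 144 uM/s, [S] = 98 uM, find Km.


Km = [S] * (Vmax - v) / v
Km = 98 * (169 - 144) / 144
Km = 17.0139 uM

17.0139 uM


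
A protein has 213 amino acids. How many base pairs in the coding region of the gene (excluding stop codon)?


Each amino acid = 1 codon = 3 bp
bp = 213 * 3 = 639 bp

639 bp


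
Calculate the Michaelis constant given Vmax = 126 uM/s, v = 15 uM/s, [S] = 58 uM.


Km = [S] * (Vmax - v) / v
Km = 58 * (126 - 15) / 15
Km = 429.2 uM

429.2 uM


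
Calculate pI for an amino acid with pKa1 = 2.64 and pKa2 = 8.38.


pI = (pKa1 + pKa2) / 2
pI = (2.64 + 8.38) / 2
pI = 5.51

5.51


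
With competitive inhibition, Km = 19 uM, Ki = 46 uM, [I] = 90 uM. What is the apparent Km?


Km_app = Km * (1 + [I]/Ki)
Km_app = 19 * (1 + 90/46)
Km_app = 56.1739 uM

56.1739 uM


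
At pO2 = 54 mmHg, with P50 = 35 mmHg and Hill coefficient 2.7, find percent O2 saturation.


Y = pO2^n / (P50^n + pO2^n)
Y = 54^2.7 / (35^2.7 + 54^2.7)
Y = 76.33%

76.33%


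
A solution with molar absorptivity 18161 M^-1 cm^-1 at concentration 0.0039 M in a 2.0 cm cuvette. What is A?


A = epsilon * c * l
A = 18161 * 0.0039 * 2.0
A = 141.6558

141.6558


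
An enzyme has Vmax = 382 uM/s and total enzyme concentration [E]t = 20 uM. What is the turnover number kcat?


kcat = Vmax / [E]t
kcat = 382 / 20
kcat = 19.1 s^-1

19.1 s^-1


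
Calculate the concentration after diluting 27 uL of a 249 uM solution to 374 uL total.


C2 = C1 * V1 / V2
C2 = 249 * 27 / 374
C2 = 17.9759 uM

17.9759 uM


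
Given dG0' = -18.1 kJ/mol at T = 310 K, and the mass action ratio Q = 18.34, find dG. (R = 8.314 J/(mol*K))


dG = dG0' + RT * ln(Q) / 1000
dG = -18.1 + 8.314 * 310 * ln(18.34) / 1000
dG = -10.6023 kJ/mol

-10.6023 kJ/mol


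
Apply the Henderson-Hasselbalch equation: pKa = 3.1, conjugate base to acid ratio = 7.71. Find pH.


pH = pKa + log10([A-]/[HA])
pH = 3.1 + log10(7.71)
pH = 3.9871

3.9871


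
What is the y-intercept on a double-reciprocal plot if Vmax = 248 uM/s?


y-intercept = 1/Vmax
= 1/248
= 0.004 s/uM

0.004 s/uM


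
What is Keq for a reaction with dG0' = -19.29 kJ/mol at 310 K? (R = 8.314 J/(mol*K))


Keq = exp(-dG0 * 1000 / (R * T))
Keq = exp(-(-19.29) * 1000 / (8.314 * 310))
Keq = 1780.1639

1780.1639


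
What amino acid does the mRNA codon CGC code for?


Standard genetic code lookup.
Codon CGC -> Arg

Arg


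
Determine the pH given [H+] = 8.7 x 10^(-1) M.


pH = -log10([H+])
pH = -log10(8.7 x 10^(-1))
pH = 0.0605

0.0605


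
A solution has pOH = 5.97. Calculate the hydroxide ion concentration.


[OH-] = 10^(-pOH)
[OH-] = 10^(-5.97)
[OH-] = 1.072e-06 M

1.072e-06 M


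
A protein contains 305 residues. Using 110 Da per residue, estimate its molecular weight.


MW = n_residues * 110 Da
MW = 305 * 110
MW = 33550 Da

33550 Da


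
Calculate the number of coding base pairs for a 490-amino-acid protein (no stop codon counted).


Each amino acid = 1 codon = 3 bp
bp = 490 * 3 = 1470 bp

1470 bp


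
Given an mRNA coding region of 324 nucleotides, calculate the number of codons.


codons = nucleotides / 3
codons = 324 / 3 = 108

108


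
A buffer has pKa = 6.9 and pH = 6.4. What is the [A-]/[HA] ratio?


[A-]/[HA] = 10^(pH - pKa)
= 10^(6.4 - 6.9)
= 0.3162

0.3162


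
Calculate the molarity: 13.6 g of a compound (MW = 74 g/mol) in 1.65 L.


C = (mass / MW) / volume
C = (13.6 / 74) / 1.65
C = 0.1114 M

0.1114 M


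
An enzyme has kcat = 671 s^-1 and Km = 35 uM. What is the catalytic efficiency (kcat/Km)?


Catalytic efficiency = kcat / Km
= 671 / 35
= 19.1714 uM^-1*s^-1

19.1714 uM^-1*s^-1


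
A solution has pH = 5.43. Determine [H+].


[H+] = 10^(-pH)
[H+] = 10^(-5.43)
[H+] = 3.715e-06 M

3.715e-06 M


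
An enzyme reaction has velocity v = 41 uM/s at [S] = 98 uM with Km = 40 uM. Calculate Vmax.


Vmax = v * (Km + [S]) / [S]
Vmax = 41 * (40 + 98) / 98
Vmax = 57.7347 uM/s

57.7347 uM/s


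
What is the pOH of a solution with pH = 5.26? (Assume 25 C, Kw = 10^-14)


pOH = 14 - pH
pOH = 14 - 5.26
pOH = 8.74

8.74


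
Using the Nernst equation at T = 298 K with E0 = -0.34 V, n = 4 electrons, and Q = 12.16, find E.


E = E0 - (RT/nF) * ln(Q)
E = -0.34 - (8.314 * 298 / (4 * 96485)) * ln(12.16)
E = -0.356 V

-0.356 V


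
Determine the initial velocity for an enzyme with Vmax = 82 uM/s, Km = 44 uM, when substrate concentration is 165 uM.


v = Vmax * [S] / (Km + [S])
v = 82 * 165 / (44 + 165)
v = 64.7368 uM/s

64.7368 uM/s


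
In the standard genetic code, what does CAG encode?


Standard genetic code lookup.
Codon CAG -> Gln

Gln


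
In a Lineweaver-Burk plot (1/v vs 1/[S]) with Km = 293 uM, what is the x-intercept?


x-intercept = -1/Km
= -1/293
= -0.0034 1/uM

-0.0034 1/uM


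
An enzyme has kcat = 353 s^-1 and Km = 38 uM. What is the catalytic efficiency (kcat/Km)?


Catalytic efficiency = kcat / Km
= 353 / 38
= 9.2895 uM^-1*s^-1

9.2895 uM^-1*s^-1


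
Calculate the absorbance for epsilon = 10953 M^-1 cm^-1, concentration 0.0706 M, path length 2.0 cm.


A = epsilon * c * l
A = 10953 * 0.0706 * 2.0
A = 1546.5636

1546.5636


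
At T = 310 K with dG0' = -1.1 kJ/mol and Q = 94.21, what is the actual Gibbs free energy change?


dG = dG0' + RT * ln(Q) / 1000
dG = -1.1 + 8.314 * 310 * ln(94.21) / 1000
dG = 10.6154 kJ/mol

10.6154 kJ/mol


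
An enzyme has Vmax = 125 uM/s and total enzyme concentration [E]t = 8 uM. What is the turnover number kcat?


kcat = Vmax / [E]t
kcat = 125 / 8
kcat = 15.625 s^-1

15.625 s^-1


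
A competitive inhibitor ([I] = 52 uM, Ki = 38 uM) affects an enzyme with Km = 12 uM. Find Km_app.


Km_app = Km * (1 + [I]/Ki)
Km_app = 12 * (1 + 52/38)
Km_app = 28.4211 uM

28.4211 uM


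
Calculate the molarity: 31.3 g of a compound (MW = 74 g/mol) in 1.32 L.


C = (mass / MW) / volume
C = (31.3 / 74) / 1.32
C = 0.3204 M

0.3204 M


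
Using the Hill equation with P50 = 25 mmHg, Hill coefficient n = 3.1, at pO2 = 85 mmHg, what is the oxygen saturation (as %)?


Y = pO2^n / (P50^n + pO2^n)
Y = 85^3.1 / (25^3.1 + 85^3.1)
Y = 97.8%

97.8%


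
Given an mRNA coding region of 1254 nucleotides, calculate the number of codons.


codons = nucleotides / 3
codons = 1254 / 3 = 418

418


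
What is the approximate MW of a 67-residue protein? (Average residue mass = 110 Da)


MW = n_residues * 110 Da
MW = 67 * 110
MW = 7370 Da

7370 Da


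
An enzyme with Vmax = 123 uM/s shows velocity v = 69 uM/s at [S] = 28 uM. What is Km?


Km = [S] * (Vmax - v) / v
Km = 28 * (123 - 69) / 69
Km = 21.913 uM

21.913 uM


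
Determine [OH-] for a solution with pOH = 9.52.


[OH-] = 10^(-pOH)
[OH-] = 10^(-9.52)
[OH-] = 3.020e-10 M

3.020e-10 M


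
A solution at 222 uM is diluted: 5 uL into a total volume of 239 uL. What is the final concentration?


C2 = C1 * V1 / V2
C2 = 222 * 5 / 239
C2 = 4.6444 uM

4.6444 uM


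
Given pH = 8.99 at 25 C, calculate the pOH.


pOH = 14 - pH
pOH = 14 - 8.99
pOH = 5.01

5.01


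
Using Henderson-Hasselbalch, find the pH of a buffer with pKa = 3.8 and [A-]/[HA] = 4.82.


pH = pKa + log10([A-]/[HA])
pH = 3.8 + log10(4.82)
pH = 4.483

4.483


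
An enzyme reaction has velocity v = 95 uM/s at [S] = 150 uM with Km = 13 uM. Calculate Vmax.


Vmax = v * (Km + [S]) / [S]
Vmax = 95 * (13 + 150) / 150
Vmax = 103.2333 uM/s

103.2333 uM/s


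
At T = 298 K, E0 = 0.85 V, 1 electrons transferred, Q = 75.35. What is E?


E = E0 - (RT/nF) * ln(Q)
E = 0.85 - (8.314 * 298 / (1 * 96485)) * ln(75.35)
E = 0.739 V

0.739 V


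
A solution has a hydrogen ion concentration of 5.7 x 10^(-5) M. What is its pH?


pH = -log10([H+])
pH = -log10(5.7 x 10^(-5))
pH = 4.2441

4.2441


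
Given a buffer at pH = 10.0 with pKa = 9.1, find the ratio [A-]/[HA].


[A-]/[HA] = 10^(pH - pKa)
= 10^(10.0 - 9.1)
= 7.9433

7.9433


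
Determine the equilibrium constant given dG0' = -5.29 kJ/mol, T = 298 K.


Keq = exp(-dG0 * 1000 / (R * T))
Keq = exp(-(-5.29) * 1000 / (8.314 * 298))
Keq = 8.4584

8.4584


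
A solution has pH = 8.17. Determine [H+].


[H+] = 10^(-pH)
[H+] = 10^(-8.17)
[H+] = 6.761e-09 M

6.761e-09 M


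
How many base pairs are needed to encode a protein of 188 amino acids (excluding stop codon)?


Each amino acid = 1 codon = 3 bp
bp = 188 * 3 = 564 bp

564 bp


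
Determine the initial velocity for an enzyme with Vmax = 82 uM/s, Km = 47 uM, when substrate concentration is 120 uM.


v = Vmax * [S] / (Km + [S])
v = 82 * 120 / (47 + 120)
v = 58.9222 uM/s

58.9222 uM/s


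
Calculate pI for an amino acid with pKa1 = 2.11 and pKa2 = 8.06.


pI = (pKa1 + pKa2) / 2
pI = (2.11 + 8.06) / 2
pI = 5.085

5.085


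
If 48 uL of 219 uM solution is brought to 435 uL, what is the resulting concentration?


C2 = C1 * V1 / V2
C2 = 219 * 48 / 435
C2 = 24.1655 uM

24.1655 uM


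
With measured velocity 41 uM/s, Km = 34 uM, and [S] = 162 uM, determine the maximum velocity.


Vmax = v * (Km + [S]) / [S]
Vmax = 41 * (34 + 162) / 162
Vmax = 49.6049 uM/s

49.6049 uM/s


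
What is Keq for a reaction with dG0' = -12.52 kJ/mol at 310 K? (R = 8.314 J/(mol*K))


Keq = exp(-dG0 * 1000 / (R * T))
Keq = exp(-(-12.52) * 1000 / (8.314 * 310))
Keq = 128.7306

128.7306


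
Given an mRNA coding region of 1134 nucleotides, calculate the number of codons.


codons = nucleotides / 3
codons = 1134 / 3 = 378

378


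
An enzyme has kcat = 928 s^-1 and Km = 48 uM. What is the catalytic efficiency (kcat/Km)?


Catalytic efficiency = kcat / Km
= 928 / 48
= 19.3333 uM^-1*s^-1

19.3333 uM^-1*s^-1


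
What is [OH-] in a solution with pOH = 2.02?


[OH-] = 10^(-pOH)
[OH-] = 10^(-2.02)
[OH-] = 0.0095 M

0.0095 M


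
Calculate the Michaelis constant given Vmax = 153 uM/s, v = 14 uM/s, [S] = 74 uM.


Km = [S] * (Vmax - v) / v
Km = 74 * (153 - 14) / 14
Km = 734.7143 uM

734.7143 uM


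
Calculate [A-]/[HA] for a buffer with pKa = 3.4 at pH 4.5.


[A-]/[HA] = 10^(pH - pKa)
= 10^(4.5 - 3.4)
= 12.5893

12.5893


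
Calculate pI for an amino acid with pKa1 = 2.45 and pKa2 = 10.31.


pI = (pKa1 + pKa2) / 2
pI = (2.45 + 10.31) / 2
pI = 6.38

6.38


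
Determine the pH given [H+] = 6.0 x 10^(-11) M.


pH = -log10([H+])
pH = -log10(6.0 x 10^(-11))
pH = 10.2218

10.2218


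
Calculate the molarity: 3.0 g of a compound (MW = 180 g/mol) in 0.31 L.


C = (mass / MW) / volume
C = (3.0 / 180) / 0.31
C = 0.0538 M

0.0538 M


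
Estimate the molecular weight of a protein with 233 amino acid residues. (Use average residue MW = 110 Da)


MW = n_residues * 110 Da
MW = 233 * 110
MW = 25630 Da

25630 Da


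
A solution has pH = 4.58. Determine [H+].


[H+] = 10^(-pH)
[H+] = 10^(-4.58)
[H+] = 2.630e-05 M

2.630e-05 M


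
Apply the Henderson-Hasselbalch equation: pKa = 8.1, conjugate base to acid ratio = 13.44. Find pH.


pH = pKa + log10([A-]/[HA])
pH = 8.1 + log10(13.44)
pH = 9.2284

9.2284


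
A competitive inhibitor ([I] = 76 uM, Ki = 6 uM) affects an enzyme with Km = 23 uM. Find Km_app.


Km_app = Km * (1 + [I]/Ki)
Km_app = 23 * (1 + 76/6)
Km_app = 314.3333 uM

314.3333 uM


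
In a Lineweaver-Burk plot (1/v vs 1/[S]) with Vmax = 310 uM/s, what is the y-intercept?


y-intercept = 1/Vmax
= 1/310
= 0.0032 s/uM

0.0032 s/uM


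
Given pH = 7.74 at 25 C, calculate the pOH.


pOH = 14 - pH
pOH = 14 - 7.74
pOH = 6.26

6.26


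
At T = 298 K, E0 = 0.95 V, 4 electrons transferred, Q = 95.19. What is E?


E = E0 - (RT/nF) * ln(Q)
E = 0.95 - (8.314 * 298 / (4 * 96485)) * ln(95.19)
E = 0.9208 V

0.9208 V


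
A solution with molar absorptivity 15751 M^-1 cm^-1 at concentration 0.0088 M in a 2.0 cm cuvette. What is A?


A = epsilon * c * l
A = 15751 * 0.0088 * 2.0
A = 277.2176

277.2176


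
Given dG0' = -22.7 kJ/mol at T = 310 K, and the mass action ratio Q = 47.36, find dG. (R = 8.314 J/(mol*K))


dG = dG0' + RT * ln(Q) / 1000
dG = -22.7 + 8.314 * 310 * ln(47.36) / 1000
dG = -12.7572 kJ/mol

-12.7572 kJ/mol


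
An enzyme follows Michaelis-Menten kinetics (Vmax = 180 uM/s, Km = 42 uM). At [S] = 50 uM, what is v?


v = Vmax * [S] / (Km + [S])
v = 180 * 50 / (42 + 50)
v = 97.8261 uM/s

97.8261 uM/s


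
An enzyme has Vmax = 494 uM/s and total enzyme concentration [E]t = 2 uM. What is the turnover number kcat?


kcat = Vmax / [E]t
kcat = 494 / 2
kcat = 247.0 s^-1

247.0 s^-1


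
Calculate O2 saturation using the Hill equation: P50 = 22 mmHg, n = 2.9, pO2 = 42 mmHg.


Y = pO2^n / (P50^n + pO2^n)
Y = 42^2.9 / (22^2.9 + 42^2.9)
Y = 86.71%

86.71%


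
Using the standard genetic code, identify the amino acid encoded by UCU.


Standard genetic code lookup.
Codon UCU -> Ser

Ser


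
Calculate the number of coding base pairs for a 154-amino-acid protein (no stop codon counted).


Each amino acid = 1 codon = 3 bp
bp = 154 * 3 = 462 bp

462 bp


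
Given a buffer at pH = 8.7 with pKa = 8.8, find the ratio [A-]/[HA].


[A-]/[HA] = 10^(pH - pKa)
= 10^(8.7 - 8.8)
= 0.7943

0.7943


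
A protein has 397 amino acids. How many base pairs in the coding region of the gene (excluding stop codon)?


Each amino acid = 1 codon = 3 bp
bp = 397 * 3 = 1191 bp

1191 bp


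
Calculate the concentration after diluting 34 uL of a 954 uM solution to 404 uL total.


C2 = C1 * V1 / V2
C2 = 954 * 34 / 404
C2 = 80.2871 uM

80.2871 uM


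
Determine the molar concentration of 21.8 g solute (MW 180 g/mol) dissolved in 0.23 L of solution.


C = (mass / MW) / volume
C = (21.8 / 180) / 0.23
C = 0.5266 M

0.5266 M


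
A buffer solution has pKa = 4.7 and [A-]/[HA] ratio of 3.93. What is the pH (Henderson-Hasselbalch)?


pH = pKa + log10([A-]/[HA])
pH = 4.7 + log10(3.93)
pH = 5.2944

5.2944


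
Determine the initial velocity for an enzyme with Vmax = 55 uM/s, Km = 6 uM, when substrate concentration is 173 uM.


v = Vmax * [S] / (Km + [S])
v = 55 * 173 / (6 + 173)
v = 53.1564 uM/s

53.1564 uM/s


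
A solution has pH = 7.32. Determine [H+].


[H+] = 10^(-pH)
[H+] = 10^(-7.32)
[H+] = 4.786e-08 M

4.786e-08 M


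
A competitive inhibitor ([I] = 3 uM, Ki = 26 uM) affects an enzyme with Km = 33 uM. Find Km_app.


Km_app = Km * (1 + [I]/Ki)
Km_app = 33 * (1 + 3/26)
Km_app = 36.8077 uM

36.8077 uM


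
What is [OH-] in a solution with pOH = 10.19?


[OH-] = 10^(-pOH)
[OH-] = 10^(-10.19)
[OH-] = 6.457e-11 M

6.457e-11 M


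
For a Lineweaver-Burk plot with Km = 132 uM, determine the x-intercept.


x-intercept = -1/Km
= -1/132
= -0.0076 1/uM

-0.0076 1/uM


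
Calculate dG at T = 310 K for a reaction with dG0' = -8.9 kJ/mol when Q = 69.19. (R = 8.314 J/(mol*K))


dG = dG0' + RT * ln(Q) / 1000
dG = -8.9 + 8.314 * 310 * ln(69.19) / 1000
dG = 2.0198 kJ/mol

2.0198 kJ/mol


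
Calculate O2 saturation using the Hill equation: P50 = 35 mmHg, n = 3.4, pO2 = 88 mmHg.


Y = pO2^n / (P50^n + pO2^n)
Y = 88^3.4 / (35^3.4 + 88^3.4)
Y = 95.83%

95.83%


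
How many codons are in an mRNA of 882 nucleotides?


codons = nucleotides / 3
codons = 882 / 3 = 294

294


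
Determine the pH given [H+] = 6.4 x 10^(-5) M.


pH = -log10([H+])
pH = -log10(6.4 x 10^(-5))
pH = 4.1938

4.1938


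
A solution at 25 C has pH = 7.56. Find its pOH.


pOH = 14 - pH
pOH = 14 - 7.56
pOH = 6.44

6.44


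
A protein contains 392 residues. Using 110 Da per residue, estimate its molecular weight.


MW = n_residues * 110 Da
MW = 392 * 110
MW = 43120 Da

43120 Da


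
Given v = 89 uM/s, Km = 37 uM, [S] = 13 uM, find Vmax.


Vmax = v * (Km + [S]) / [S]
Vmax = 89 * (37 + 13) / 13
Vmax = 342.3077 uM/s

342.3077 uM/s


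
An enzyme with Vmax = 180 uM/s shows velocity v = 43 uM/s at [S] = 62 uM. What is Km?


Km = [S] * (Vmax - v) / v
Km = 62 * (180 - 43) / 43
Km = 197.5349 uM

197.5349 uM


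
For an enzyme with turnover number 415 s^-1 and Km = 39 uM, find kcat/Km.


Catalytic efficiency = kcat / Km
= 415 / 39
= 10.641 uM^-1*s^-1

10.641 uM^-1*s^-1


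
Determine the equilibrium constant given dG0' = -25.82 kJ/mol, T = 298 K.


Keq = exp(-dG0 * 1000 / (R * T))
Keq = exp(-(-25.82) * 1000 / (8.314 * 298))
Keq = 33573.5321

33573.5321


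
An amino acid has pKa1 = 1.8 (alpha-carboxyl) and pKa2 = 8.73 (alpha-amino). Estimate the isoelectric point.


pI = (pKa1 + pKa2) / 2
pI = (1.8 + 8.73) / 2
pI = 5.265

5.265


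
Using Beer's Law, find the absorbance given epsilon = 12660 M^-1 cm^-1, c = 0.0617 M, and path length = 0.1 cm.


A = epsilon * c * l
A = 12660 * 0.0617 * 0.1
A = 78.1122

78.1122


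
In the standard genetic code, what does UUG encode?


Standard genetic code lookup.
Codon UUG -> Leu

Leu


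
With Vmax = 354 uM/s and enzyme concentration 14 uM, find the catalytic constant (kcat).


kcat = Vmax / [E]t
kcat = 354 / 14
kcat = 25.2857 s^-1

25.2857 s^-1


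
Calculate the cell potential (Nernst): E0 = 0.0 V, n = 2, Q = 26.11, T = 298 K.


E = E0 - (RT/nF) * ln(Q)
E = 0.0 - (8.314 * 298 / (2 * 96485)) * ln(26.11)
E = -0.0419 V

-0.0419 V


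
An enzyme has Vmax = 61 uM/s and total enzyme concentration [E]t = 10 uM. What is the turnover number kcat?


kcat = Vmax / [E]t
kcat = 61 / 10
kcat = 6.1 s^-1

6.1 s^-1


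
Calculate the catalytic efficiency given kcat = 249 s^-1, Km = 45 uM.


Catalytic efficiency = kcat / Km
= 249 / 45
= 5.5333 uM^-1*s^-1

5.5333 uM^-1*s^-1


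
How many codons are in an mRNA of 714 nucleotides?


codons = nucleotides / 3
codons = 714 / 3 = 238

238


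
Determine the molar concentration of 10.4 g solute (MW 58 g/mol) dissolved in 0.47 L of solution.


C = (mass / MW) / volume
C = (10.4 / 58) / 0.47
C = 0.3815 M

0.3815 M


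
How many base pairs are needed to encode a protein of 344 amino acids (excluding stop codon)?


Each amino acid = 1 codon = 3 bp
bp = 344 * 3 = 1032 bp

1032 bp


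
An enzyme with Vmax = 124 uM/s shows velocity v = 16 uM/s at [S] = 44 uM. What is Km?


Km = [S] * (Vmax - v) / v
Km = 44 * (124 - 16) / 16
Km = 297.0 uM

297.0 uM


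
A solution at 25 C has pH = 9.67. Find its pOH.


pOH = 14 - pH
pOH = 14 - 9.67
pOH = 4.33

4.33


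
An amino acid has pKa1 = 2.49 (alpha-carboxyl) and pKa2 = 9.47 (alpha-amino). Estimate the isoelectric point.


pI = (pKa1 + pKa2) / 2
pI = (2.49 + 9.47) / 2
pI = 5.98

5.98


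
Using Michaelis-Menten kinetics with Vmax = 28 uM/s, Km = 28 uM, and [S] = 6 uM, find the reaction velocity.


v = Vmax * [S] / (Km + [S])
v = 28 * 6 / (28 + 6)
v = 4.9412 uM/s

4.9412 uM/s


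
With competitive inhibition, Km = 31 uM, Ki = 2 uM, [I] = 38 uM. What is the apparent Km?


Km_app = Km * (1 + [I]/Ki)
Km_app = 31 * (1 + 38/2)
Km_app = 620.0 uM

620.0 uM


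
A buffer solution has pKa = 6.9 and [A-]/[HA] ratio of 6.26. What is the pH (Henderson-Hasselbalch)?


pH = pKa + log10([A-]/[HA])
pH = 6.9 + log10(6.26)
pH = 7.6966

7.6966


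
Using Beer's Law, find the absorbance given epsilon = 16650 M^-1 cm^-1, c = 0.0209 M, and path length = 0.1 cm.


A = epsilon * c * l
A = 16650 * 0.0209 * 0.1
A = 34.7985

34.7985


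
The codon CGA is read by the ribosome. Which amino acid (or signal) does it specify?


Standard genetic code lookup.
Codon CGA -> Arg

Arg


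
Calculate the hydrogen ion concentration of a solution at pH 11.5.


[H+] = 10^(-pH)
[H+] = 10^(-11.5)
[H+] = 3.162e-12 M

3.162e-12 M


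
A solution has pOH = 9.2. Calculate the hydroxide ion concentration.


[OH-] = 10^(-pOH)
[OH-] = 10^(-9.2)
[OH-] = 6.310e-10 M

6.310e-10 M


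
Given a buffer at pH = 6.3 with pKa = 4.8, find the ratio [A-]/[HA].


[A-]/[HA] = 10^(pH - pKa)
= 10^(6.3 - 4.8)
= 31.6228

31.6228


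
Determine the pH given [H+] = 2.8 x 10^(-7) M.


pH = -log10([H+])
pH = -log10(2.8 x 10^(-7))
pH = 6.5528

6.5528


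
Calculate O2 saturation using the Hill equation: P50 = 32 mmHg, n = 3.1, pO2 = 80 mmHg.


Y = pO2^n / (P50^n + pO2^n)
Y = 80^3.1 / (32^3.1 + 80^3.1)
Y = 94.48%

94.48%


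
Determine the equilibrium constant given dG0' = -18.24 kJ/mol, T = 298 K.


Keq = exp(-dG0 * 1000 / (R * T))
Keq = exp(-(-18.24) * 1000 / (8.314 * 298))
Keq = 1575.0564

1575.0564


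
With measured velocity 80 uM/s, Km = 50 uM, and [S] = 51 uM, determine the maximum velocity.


Vmax = v * (Km + [S]) / [S]
Vmax = 80 * (50 + 51) / 51
Vmax = 158.4314 uM/s

158.4314 uM/s


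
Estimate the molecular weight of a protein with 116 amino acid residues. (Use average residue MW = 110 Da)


MW = n_residues * 110 Da
MW = 116 * 110
MW = 12760 Da

12760 Da


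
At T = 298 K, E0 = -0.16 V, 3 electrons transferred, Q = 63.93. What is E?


E = E0 - (RT/nF) * ln(Q)
E = -0.16 - (8.314 * 298 / (3 * 96485)) * ln(63.93)
E = -0.1956 V

-0.1956 V


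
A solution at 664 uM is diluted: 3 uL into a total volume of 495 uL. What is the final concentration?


C2 = C1 * V1 / V2
C2 = 664 * 3 / 495
C2 = 4.0242 uM

4.0242 uM


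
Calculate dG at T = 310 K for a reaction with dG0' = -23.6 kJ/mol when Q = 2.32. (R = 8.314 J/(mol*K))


dG = dG0' + RT * ln(Q) / 1000
dG = -23.6 + 8.314 * 310 * ln(2.32) / 1000
dG = -21.431 kJ/mol

-21.431 kJ/mol


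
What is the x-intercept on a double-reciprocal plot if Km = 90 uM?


x-intercept = -1/Km
= -1/90
= -0.0111 1/uM

-0.0111 1/uM


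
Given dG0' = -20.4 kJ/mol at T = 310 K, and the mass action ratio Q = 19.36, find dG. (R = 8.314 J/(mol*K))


dG = dG0' + RT * ln(Q) / 1000
dG = -20.4 + 8.314 * 310 * ln(19.36) / 1000
dG = -12.7628 kJ/mol

-12.7628 kJ/mol


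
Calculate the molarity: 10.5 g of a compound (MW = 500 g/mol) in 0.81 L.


C = (mass / MW) / volume
C = (10.5 / 500) / 0.81
C = 0.0259 M

0.0259 M


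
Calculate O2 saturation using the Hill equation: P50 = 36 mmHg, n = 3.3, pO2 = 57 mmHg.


Y = pO2^n / (P50^n + pO2^n)
Y = 57^3.3 / (36^3.3 + 57^3.3)
Y = 82.0%

82.0%


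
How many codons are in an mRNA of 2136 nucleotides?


codons = nucleotides / 3
codons = 2136 / 3 = 712

712


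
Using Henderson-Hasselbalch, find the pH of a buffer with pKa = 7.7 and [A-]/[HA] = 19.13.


pH = pKa + log10([A-]/[HA])
pH = 7.7 + log10(19.13)
pH = 8.9817

8.9817


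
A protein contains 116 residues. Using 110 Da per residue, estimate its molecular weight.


MW = n_residues * 110 Da
MW = 116 * 110
MW = 12760 Da

12760 Da


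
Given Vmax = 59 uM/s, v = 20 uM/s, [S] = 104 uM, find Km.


Km = [S] * (Vmax - v) / v
Km = 104 * (59 - 20) / 20
Km = 202.8 uM

202.8 uM


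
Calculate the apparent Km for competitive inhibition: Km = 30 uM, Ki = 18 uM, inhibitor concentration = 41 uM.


Km_app = Km * (1 + [I]/Ki)
Km_app = 30 * (1 + 41/18)
Km_app = 98.3333 uM

98.3333 uM


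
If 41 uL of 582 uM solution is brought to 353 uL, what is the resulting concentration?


C2 = C1 * V1 / V2
C2 = 582 * 41 / 353
C2 = 67.5977 uM

67.5977 uM


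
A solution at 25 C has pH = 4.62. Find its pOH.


pOH = 14 - pH
pOH = 14 - 4.62
pOH = 9.38

9.38


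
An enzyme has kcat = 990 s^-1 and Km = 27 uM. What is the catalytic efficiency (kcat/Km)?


Catalytic efficiency = kcat / Km
= 990 / 27
= 36.6667 uM^-1*s^-1

36.6667 uM^-1*s^-1


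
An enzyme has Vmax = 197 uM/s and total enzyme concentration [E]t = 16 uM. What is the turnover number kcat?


kcat = Vmax / [E]t
kcat = 197 / 16
kcat = 12.3125 s^-1

12.3125 s^-1


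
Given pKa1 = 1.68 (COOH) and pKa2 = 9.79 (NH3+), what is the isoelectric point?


pI = (pKa1 + pKa2) / 2
pI = (1.68 + 9.79) / 2
pI = 5.735

5.735


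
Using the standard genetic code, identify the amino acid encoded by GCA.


Standard genetic code lookup.
Codon GCA -> Ala

Ala


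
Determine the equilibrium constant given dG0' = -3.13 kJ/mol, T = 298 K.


Keq = exp(-dG0 * 1000 / (R * T))
Keq = exp(-(-3.13) * 1000 / (8.314 * 298))
Keq = 3.5372

3.5372


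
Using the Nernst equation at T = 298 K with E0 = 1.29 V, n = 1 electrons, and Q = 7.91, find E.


E = E0 - (RT/nF) * ln(Q)
E = 1.29 - (8.314 * 298 / (1 * 96485)) * ln(7.91)
E = 1.2369 V

1.2369 V


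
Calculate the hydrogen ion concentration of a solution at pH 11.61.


[H+] = 10^(-pH)
[H+] = 10^(-11.61)
[H+] = 2.455e-12 M

2.455e-12 M


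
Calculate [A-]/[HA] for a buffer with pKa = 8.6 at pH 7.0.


[A-]/[HA] = 10^(pH - pKa)
= 10^(7.0 - 8.6)
= 0.0251

0.0251


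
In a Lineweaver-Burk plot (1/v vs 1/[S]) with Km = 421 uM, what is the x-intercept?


x-intercept = -1/Km
= -1/421
= -0.0024 1/uM

-0.0024 1/uM


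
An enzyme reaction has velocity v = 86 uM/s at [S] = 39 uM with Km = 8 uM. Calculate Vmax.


Vmax = v * (Km + [S]) / [S]
Vmax = 86 * (8 + 39) / 39
Vmax = 103.641 uM/s

103.641 uM/s


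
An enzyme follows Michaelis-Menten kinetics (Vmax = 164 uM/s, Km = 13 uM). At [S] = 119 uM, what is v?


v = Vmax * [S] / (Km + [S])
v = 164 * 119 / (13 + 119)
v = 147.8485 uM/s

147.8485 uM/s


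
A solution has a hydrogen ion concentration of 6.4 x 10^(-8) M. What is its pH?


pH = -log10([H+])
pH = -log10(6.4 x 10^(-8))
pH = 7.1938

7.1938


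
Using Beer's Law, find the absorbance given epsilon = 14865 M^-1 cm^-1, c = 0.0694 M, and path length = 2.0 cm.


A = epsilon * c * l
A = 14865 * 0.0694 * 2.0
A = 2063.262

2063.262


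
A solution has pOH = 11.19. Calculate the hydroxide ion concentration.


[OH-] = 10^(-pOH)
[OH-] = 10^(-11.19)
[OH-] = 6.457e-12 M

6.457e-12 M


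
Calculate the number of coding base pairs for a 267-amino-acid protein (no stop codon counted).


Each amino acid = 1 codon = 3 bp
bp = 267 * 3 = 801 bp

801 bp


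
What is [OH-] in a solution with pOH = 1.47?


[OH-] = 10^(-pOH)
[OH-] = 10^(-1.47)
[OH-] = 0.0339 M

0.0339 M


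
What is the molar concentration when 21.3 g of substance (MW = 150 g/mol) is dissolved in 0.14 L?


C = (mass / MW) / volume
C = (21.3 / 150) / 0.14
C = 1.0143 M

1.0143 M


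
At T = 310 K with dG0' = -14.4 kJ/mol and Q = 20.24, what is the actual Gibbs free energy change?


dG = dG0' + RT * ln(Q) / 1000
dG = -14.4 + 8.314 * 310 * ln(20.24) / 1000
dG = -6.6482 kJ/mol

-6.6482 kJ/mol


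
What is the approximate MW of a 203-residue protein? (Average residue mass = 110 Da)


MW = n_residues * 110 Da
MW = 203 * 110
MW = 22330 Da

22330 Da


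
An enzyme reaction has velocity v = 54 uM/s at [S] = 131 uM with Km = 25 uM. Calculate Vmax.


Vmax = v * (Km + [S]) / [S]
Vmax = 54 * (25 + 131) / 131
Vmax = 64.3053 uM/s

64.3053 uM/s


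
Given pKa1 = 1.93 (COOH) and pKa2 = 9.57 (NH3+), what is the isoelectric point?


pI = (pKa1 + pKa2) / 2
pI = (1.93 + 9.57) / 2
pI = 5.75

5.75


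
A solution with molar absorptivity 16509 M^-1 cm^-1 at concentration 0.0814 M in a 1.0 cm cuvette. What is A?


A = epsilon * c * l
A = 16509 * 0.0814 * 1.0
A = 1343.8326

1343.8326


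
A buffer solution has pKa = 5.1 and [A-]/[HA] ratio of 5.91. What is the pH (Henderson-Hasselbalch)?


pH = pKa + log10([A-]/[HA])
pH = 5.1 + log10(5.91)
pH = 5.8716

5.8716


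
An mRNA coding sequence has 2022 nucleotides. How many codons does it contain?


codons = nucleotides / 3
codons = 2022 / 3 = 674

674


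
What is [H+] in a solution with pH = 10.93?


[H+] = 10^(-pH)
[H+] = 10^(-10.93)
[H+] = 1.175e-11 M

1.175e-11 M


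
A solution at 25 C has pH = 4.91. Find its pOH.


pOH = 14 - pH
pOH = 14 - 4.91
pOH = 9.09

9.09


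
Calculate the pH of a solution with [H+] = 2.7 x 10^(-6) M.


pH = -log10([H+])
pH = -log10(2.7 x 10^(-6))
pH = 5.5686

5.5686


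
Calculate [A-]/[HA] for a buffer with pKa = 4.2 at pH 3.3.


[A-]/[HA] = 10^(pH - pKa)
= 10^(3.3 - 4.2)
= 0.1259

0.1259


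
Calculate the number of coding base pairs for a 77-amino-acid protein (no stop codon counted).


Each amino acid = 1 codon = 3 bp
bp = 77 * 3 = 231 bp

231 bp


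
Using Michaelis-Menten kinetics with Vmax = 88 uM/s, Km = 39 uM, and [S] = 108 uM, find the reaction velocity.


v = Vmax * [S] / (Km + [S])
v = 88 * 108 / (39 + 108)
v = 64.6531 uM/s

64.6531 uM/s


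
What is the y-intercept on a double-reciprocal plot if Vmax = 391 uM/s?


y-intercept = 1/Vmax
= 1/391
= 0.0026 s/uM

0.0026 s/uM


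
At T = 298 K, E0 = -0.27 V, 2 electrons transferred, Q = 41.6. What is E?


E = E0 - (RT/nF) * ln(Q)
E = -0.27 - (8.314 * 298 / (2 * 96485)) * ln(41.6)
E = -0.3179 V

-0.3179 V


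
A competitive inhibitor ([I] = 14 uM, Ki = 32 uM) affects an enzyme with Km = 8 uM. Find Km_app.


Km_app = Km * (1 + [I]/Ki)
Km_app = 8 * (1 + 14/32)
Km_app = 11.5 uM

11.5 uM


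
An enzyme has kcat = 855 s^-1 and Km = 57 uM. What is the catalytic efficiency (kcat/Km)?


Catalytic efficiency = kcat / Km
= 855 / 57
= 15.0 uM^-1*s^-1

15.0 uM^-1*s^-1


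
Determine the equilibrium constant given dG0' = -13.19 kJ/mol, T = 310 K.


Keq = exp(-dG0 * 1000 / (R * T))
Keq = exp(-(-13.19) * 1000 / (8.314 * 310))
Keq = 166.9475

166.9475


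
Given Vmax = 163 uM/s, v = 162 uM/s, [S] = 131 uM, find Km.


Km = [S] * (Vmax - v) / v
Km = 131 * (163 - 162) / 162
Km = 0.8086 uM

0.8086 uM


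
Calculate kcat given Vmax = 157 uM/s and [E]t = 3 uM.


kcat = Vmax / [E]t
kcat = 157 / 3
kcat = 52.3333 s^-1

52.3333 s^-1


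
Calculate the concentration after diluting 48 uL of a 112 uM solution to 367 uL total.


C2 = C1 * V1 / V2
C2 = 112 * 48 / 367
C2 = 14.6485 uM

14.6485 uM


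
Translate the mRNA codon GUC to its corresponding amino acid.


Standard genetic code lookup.
Codon GUC -> Val

Val


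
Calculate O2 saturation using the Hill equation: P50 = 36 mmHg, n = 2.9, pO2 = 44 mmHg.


Y = pO2^n / (P50^n + pO2^n)
Y = 44^2.9 / (36^2.9 + 44^2.9)
Y = 64.15%

64.15%


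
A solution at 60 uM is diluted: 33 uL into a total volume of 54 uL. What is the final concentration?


C2 = C1 * V1 / V2
C2 = 60 * 33 / 54
C2 = 36.6667 uM

36.6667 uM


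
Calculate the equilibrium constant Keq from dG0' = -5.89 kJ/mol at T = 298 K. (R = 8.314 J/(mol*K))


Keq = exp(-dG0 * 1000 / (R * T))
Keq = exp(-(-5.89) * 1000 / (8.314 * 298))
Keq = 10.7761

10.7761


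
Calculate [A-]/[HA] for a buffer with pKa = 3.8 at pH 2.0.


[A-]/[HA] = 10^(pH - pKa)
= 10^(2.0 - 3.8)
= 0.0158

0.0158


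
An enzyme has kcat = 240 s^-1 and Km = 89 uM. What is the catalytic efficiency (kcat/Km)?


Catalytic efficiency = kcat / Km
= 240 / 89
= 2.6966 uM^-1*s^-1

2.6966 uM^-1*s^-1


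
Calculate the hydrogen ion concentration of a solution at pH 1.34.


[H+] = 10^(-pH)
[H+] = 10^(-1.34)
[H+] = 0.0457 M

0.0457 M


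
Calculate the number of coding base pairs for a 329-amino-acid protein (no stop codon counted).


Each amino acid = 1 codon = 3 bp
bp = 329 * 3 = 987 bp

987 bp


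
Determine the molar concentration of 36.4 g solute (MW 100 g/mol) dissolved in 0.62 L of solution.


C = (mass / MW) / volume
C = (36.4 / 100) / 0.62
C = 0.5871 M

0.5871 M


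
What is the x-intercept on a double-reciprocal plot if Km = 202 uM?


x-intercept = -1/Km
= -1/202
= -0.005 1/uM

-0.005 1/uM
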